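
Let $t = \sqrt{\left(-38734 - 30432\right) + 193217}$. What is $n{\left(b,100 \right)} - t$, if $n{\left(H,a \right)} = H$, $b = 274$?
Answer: $274 - \sqrt{124051} \approx -78.209$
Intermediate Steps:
$t = \sqrt{124051}$ ($t = \sqrt{-69166 + 193217} = \sqrt{124051} \approx 352.21$)
$n{\left(b,100 \right)} - t = 274 - \sqrt{124051}$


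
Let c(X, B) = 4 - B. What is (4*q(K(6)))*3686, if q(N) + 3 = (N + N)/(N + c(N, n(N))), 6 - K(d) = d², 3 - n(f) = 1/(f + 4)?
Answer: -2078904/151 ≈ -13768.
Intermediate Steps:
n(f) = 3 - 1/(4 + f) (n(f) = 3 - 1/(f + 4) = 3 - 1/(4 + f))
K(d) = 6 - d²
q(N) = -3 + 2*N/(4 + N - (11 + 3*N)/(4 + N)) (q(N) = -3 + (N + N)/(N + (4 - (11 + 3*N)/(4 + N))) = -3 + (2*N)/(N + (4 - (11 + 3*N)/(4 + N))) = -3 + (2*N)/(4 + N - (11 + 3*N)/(4 + N)) = -3 + 2*N/(4 + N - (11 + 3*N)/(4 + N)))
(4*q(K(6)))*3686 = (4*((-15 - (6 - 1*6²)² - 7*(6 - 1*6²))/(5 + (6 - 1*6²)² + 5*(6 - 1*6²))))*3686 = (4*((-15 - (6 - 1*36)² - 7*(6 - 1*36))/(5 + (6 - 1*36)² + 5*(6 - 1*36))))*3686 = (4*((-15 - (6 - 36)² - 7*(6 - 36))/(5 + (6 - 36)² + 5*(6 - 36))))*3686 = (4*((-15 - 1*(-30)² - 7*(-30))/(5 + (-30)² + 5*(-30))))*3686 = (4*((-15 - 1*900 + 210)/(5 + 900 - 150)))*3686 = (4*((-15 - 900 + 210)/755))*3686 = (4*((1/755)*(-705)))*3686 = (4*(-141/151))*3686 = -564/151*3686 = -2078904/151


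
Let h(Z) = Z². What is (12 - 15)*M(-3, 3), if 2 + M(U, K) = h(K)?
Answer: -21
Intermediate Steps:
M(U, K) = -2 + K²
(12 - 15)*M(-3, 3) = (12 - 15)*(-2 + 3²) = -3*(-2 + 9) = -3*7 = -21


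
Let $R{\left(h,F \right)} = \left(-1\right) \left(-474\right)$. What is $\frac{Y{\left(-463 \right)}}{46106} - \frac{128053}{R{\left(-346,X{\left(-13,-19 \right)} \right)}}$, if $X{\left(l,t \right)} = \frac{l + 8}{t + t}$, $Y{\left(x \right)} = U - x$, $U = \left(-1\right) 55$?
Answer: $- \frac{2951909113}{10927122} \approx -270.15$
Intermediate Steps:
$U = -55$
$Y{\left(x \right)} = -55 - x$
$X{\left(l,t \right)} = \frac{8 + l}{2 t}$
$R{\left(h,F \right)} = 474$
$\frac{Y{\left(-463 \right)}}{46106} - \frac{128053}{R{\left(-346,X{\left(-13,-19 \right)} \right)}} = \frac{-55 - -463}{46106} - \frac{128053}{474} = \left(-55 + 463\right) \frac{1}{46106} - \frac{128053}{474} = 408 \cdot \frac{1}{46106} - \frac{128053}{474} = \frac{204}{23053} - \frac{128053}{474} = - \frac{2951909113}{10927122}$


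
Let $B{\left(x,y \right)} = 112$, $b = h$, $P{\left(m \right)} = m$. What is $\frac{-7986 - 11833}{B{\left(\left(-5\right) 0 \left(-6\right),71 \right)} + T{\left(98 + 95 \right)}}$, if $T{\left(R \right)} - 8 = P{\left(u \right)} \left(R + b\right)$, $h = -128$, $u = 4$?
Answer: $- \frac{19819}{380} \approx -52.155$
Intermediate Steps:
$b = -128$
$T{\left(R \right)} = -504 + 4 R$ ($T{\left(R \right)} = 8 + 4 \left(R - 128\right) = 8 + 4 \left(-128 + R\right) = 8 + \left(-512 + 4 R\right) = -504 + 4 R$)
$\frac{-7986 - 11833}{B{\left(\left(-5\right) 0 \left(-6\right),71 \right)} + T{\left(98 + 95 \right)}} = \frac{-7986 - 11833}{112 - \left(504 - 4 \left(98 + 95\right)\right)} = - \frac{19819}{112 + \left(-504 + 4 \cdot 193\right)} = - \frac{19819}{112 + \left(-504 + 772\right)} = - \frac{19819}{112 + 268} = - \frac{19819}{380}$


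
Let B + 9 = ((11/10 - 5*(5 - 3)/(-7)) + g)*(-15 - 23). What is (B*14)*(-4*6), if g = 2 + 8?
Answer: 814944/5 ≈ 1.6299e+5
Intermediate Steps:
g = 10
B = -16978/35 (B = -9 + ((11/10 - 5*(5 - 3)/(-7)) + 10)*(-15 - 23) = -9 + ((11*(⅒) - 5*2*(-⅐)) + 10)*(-38) = -9 + ((11/10 - 10*(-⅐)) + 10)*(-38) = -9 + ((11/10 + 10/7) + 10)*(-38) = -9 + (177/70 + 10)*(-38) = -9 + (877/70)*(-38) = -9 - 16663/35 = -16978/35 ≈ -485.09)
(B*14)*(-4*6) = (-16978/35*14)*(-4*6) = -33956/5*(-24) = 814944/5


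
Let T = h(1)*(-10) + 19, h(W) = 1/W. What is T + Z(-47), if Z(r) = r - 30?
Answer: -68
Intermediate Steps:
Z(r) = -30 + r
T = 9 (T = -10/1 + 19 = 1*(-10) + 19 = -10 + 19 = 9)
T + Z(-47) = 9 + (-30 - 47) = 9 - 77 = -68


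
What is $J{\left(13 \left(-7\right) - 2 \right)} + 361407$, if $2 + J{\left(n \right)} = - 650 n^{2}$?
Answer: $-5260445$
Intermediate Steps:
$J{\left(n \right)} = -2 - 650 n^{2}$
$J{\left(13 \left(-7\right) - 2 \right)} + 361407 = \left(-2 - 650 \left(13 \left(-7\right) - 2\right)^{2}\right) + 361407 = \left(-2 - 650 \left(-91 - 2\right)^{2}\right) + 361407 = \left(-2 - 650 \left(-93\right)^{2}\right) + 361407 = \left(-2 - 5621850\right) + 361407 = -5621852 + 361407 = -5260445$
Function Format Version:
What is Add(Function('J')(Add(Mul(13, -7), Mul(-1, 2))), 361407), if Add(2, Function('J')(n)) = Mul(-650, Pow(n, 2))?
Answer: -5260445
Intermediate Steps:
Function('J')(n) = Add(-2, Mul(-650, Pow(n, 2)))
Add(Function('J')(Add(Mul(13, -7), Mul(-1, 2))), 361407) = Add(Add(-2, Mul(-650, Pow(Add(Mul(13, -7), Mul(-1, 2)), 2))), 361407) = Add(Add(-2, Mul(-650, Pow(Add(-91, -2), 2))), 361407) = Add(Add(-2, Mul(-650, Pow(-93, 2))), 361407) = Add(Add(-2, Mul(-650, 8649)), 361407) = Add(Add(-2, -5621850), 361407) = Add(-5621852, 361407) = -5260445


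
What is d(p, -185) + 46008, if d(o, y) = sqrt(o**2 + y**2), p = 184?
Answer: 46008 + sqrt(68081) ≈ 46269.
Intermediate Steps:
d(p, -185) + 46008 = sqrt(184**2 + (-185)**2) + 46008 = sqrt(33856 + 34225) + 46008 = sqrt(68081) + 46008 = 46008 + sqrt(68081)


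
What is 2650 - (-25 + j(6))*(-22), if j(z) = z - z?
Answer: 2100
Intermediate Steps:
j(z) = 0
2650 - (-25 + j(6))*(-22) = 2650 - (-25 + 0)*(-22) = 2650 - (-25)*(-22) = 2650 - 1*550 = 2650 - 550 = 2100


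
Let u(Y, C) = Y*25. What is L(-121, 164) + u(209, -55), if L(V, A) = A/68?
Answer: 88866/17 ≈ 5227.4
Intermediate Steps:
L(V, A) = A/68 (L(V, A) = A*(1/68) = A/68)
u(Y, C) = 25*Y
L(-121, 164) + u(209, -55) = (1/68)*164 + 25*209 = 41/17 + 5225 = 88866/17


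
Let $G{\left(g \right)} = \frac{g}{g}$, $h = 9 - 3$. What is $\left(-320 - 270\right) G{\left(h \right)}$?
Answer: $-590$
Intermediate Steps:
$h = 6$
$G{\left(g \right)} = 1$
$\left(-320 - 270\right) G{\left(h \right)} = \left(-320 - 270\right) 1 = \left(-590\right) 1 = -590$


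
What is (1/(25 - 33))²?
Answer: 1/64 ≈ 0.015625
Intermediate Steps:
(1/(25 - 33))² = (1/(-8))² = (-⅛)² = 1/64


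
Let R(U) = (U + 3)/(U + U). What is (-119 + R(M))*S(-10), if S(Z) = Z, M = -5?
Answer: 1188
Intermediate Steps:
R(U) = (3 + U)/(2*U) (R(U) = (3 + U)/((2*U)) = (3 + U)*(1/(2*U)) = (3 + U)/(2*U))
(-119 + R(M))*S(-10) = (-119 + (½)*(3 - 5)/(-5))*(-10) = (-119 + (½)*(-⅕)*(-2))*(-10) = (-119 + ⅕)*(-10) = -594/5*(-10) = 1188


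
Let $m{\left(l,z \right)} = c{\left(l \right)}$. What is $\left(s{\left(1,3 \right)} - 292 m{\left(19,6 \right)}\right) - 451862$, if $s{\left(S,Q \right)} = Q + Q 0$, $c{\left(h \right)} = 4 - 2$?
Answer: $-452443$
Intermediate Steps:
$c{\left(h \right)} = 2$ ($c{\left(h \right)} = 4 - 2 = 2$)
$m{\left(l,z \right)} = 2$
$s{\left(S,Q \right)} = Q$ ($s{\left(S,Q \right)} = Q + 0 = Q$)
$\left(s{\left(1,3 \right)} - 292 m{\left(19,6 \right)}\right) - 451862 = \left(3 - 584\right) - 451862 = -581 - 451862 = -452443$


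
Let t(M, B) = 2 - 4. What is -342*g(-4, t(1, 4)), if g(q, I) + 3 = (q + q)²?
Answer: -20862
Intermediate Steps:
t(M, B) = -2
g(q, I) = -3 + 4*q² (g(q, I) = -3 + (q + q)² = -3 + (2*q)² = -3 + 4*q²)
-342*g(-4, t(1, 4)) = -342*(-3 + 4*(-4)²) = -342*(-3 + 4*16) = -342*(-3 + 64) = -342*61 = -20862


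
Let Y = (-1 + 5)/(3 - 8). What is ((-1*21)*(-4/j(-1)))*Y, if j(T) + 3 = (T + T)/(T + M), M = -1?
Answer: 168/5 ≈ 33.600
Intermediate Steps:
Y = -⅘ (Y = 4/(-5) = 4*(-⅕) = -⅘ ≈ -0.80000)
j(T) = -3 + 2*T/(-1 + T) (j(T) = -3 + (T + T)/(T - 1) = -3 + (2*T)/(-1 + T) = -3 + 2*T/(-1 + T))
((-1*21)*(-4/j(-1)))*Y = ((-1*21)*(-4*(-1 - 1)/(3 - 1*(-1))))*(-⅘) = -(-84)/((3 + 1)/(-2))*(-⅘) = -(-84)/((-½*4))*(-⅘) = -(-84)/(-2)*(-⅘) = -(-84)*(-1)/2*(-⅘) = -21*2*(-⅘) = -42*(-⅘) = 168/5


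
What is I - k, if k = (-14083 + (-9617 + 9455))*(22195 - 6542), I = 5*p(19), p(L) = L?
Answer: 222977080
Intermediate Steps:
I = 95 (I = 5*19 = 95)
k = -222976985 (k = (-14083 - 162)*15653 = -14245*15653 = -222976985)
I - k = 95 - 1*(-222976985) = 95 + 222976985 = 222977080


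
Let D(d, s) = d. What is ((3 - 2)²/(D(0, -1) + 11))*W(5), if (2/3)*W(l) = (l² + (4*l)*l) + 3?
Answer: 192/11 ≈ 17.455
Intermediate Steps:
W(l) = 9/2 + 15*l²/2 (W(l) = 3*((l² + (4*l)*l) + 3)/2 = 3*((l² + 4*l²) + 3)/2 = 3*(5*l² + 3)/2 = 3*(3 + 5*l²)/2 = 9/2 + 15*l²/2)
((3 - 2)²/(D(0, -1) + 11))*W(5) = ((3 - 2)²/(0 + 11))*(9/2 + (15/2)*5²) = (1²/11)*(9/2 + (15/2)*25) = (1*(1/11))*(9/2 + 375/2) = (1/11)*192 = 192/11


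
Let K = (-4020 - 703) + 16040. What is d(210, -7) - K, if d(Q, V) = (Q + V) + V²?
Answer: -11065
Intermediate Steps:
d(Q, V) = Q + V + V²
K = 11317 (K = -4723 + 16040 = 11317)
d(210, -7) - K = (210 - 7 + (-7)²) - 1*11317 = (210 - 7 + 49) - 11317 = 252 - 11317 = -11065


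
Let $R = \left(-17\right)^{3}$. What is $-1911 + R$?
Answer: $-6824$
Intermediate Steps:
$R = -4913$
$-1911 + R = -1911 - 4913 = -6824$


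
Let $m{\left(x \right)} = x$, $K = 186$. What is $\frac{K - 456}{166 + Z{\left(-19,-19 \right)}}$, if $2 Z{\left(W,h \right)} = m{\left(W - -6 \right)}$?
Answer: $- \frac{540}{319} \approx -1.6928$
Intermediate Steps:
$Z{\left(W,h \right)} = 3 + \frac{W}{2}$ ($Z{\left(W,h \right)} = \frac{W - -6}{2} = \frac{W + 6}{2} = \frac{6 + W}{2} = 3 + \frac{W}{2}$)
$\frac{K - 456}{166 + Z{\left(-19,-19 \right)}} = \frac{186 - 456}{166 + \left(3 + \frac{1}{2} \left(-19\right)\right)} = - \frac{270}{166 + \left(3 - \frac{19}{2}\right)} = - \frac{270}{166 - \frac{13}{2}} = - \frac{270}{\frac{319}{2}} = \left(-270\right) \frac{2}{319} = - \frac{540}{319}$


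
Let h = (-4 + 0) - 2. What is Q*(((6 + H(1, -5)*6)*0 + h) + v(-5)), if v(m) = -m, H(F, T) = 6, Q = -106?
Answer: 106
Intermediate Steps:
h = -6 (h = -4 - 2 = -6)
Q*(((6 + H(1, -5)*6)*0 + h) + v(-5)) = -106*(((6 + 6*6)*0 - 6) - 1*(-5)) = -106*(((6 + 36)*0 - 6) + 5) = -106*((42*0 - 6) + 5) = -106*((0 - 6) + 5) = -106*(-6 + 5) = -106*(-1) = 106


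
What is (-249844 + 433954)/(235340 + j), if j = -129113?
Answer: 61370/35409 ≈ 1.7332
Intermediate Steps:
(-249844 + 433954)/(235340 + j) = (-249844 + 433954)/(235340 - 129113) = 184110/106227 = 184110*(1/106227) = 61370/35409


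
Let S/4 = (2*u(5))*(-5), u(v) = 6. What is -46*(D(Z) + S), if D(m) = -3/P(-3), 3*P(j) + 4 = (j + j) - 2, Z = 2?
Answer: 22011/2 ≈ 11006.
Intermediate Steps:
S = -240 (S = 4*((2*6)*(-5)) = 4*(12*(-5)) = 4*(-60) = -240)
P(j) = -2 + 2*j/3 (P(j) = -4/3 + ((j + j) - 2)/3 = -4/3 + (2*j - 2)/3 = -4/3 + (-2 + 2*j)/3 = -4/3 + (-⅔ + 2*j/3) = -2 + 2*j/3)
D(m) = ¾ (D(m) = -3/(-2 + (⅔)*(-3)) = -3/(-2 - 2) = -3/(-4) = -3*(-¼) = ¾)
-46*(D(Z) + S) = -46*(¾ - 240) = -46*(-957/4) = 22011/2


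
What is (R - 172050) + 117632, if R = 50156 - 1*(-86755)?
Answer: 82493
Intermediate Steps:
R = 136911 (R = 50156 + 86755 = 136911)
(R - 172050) + 117632 = (136911 - 172050) + 117632 = -35139 + 117632 = 82493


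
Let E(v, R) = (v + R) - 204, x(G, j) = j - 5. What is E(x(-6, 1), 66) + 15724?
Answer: 15582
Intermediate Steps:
x(G, j) = -5 + j
E(v, R) = -204 + R + v (E(v, R) = (R + v) - 204 = -204 + R + v)
E(x(-6, 1), 66) + 15724 = (-204 + 66 + (-5 + 1)) + 15724 = (-204 + 66 - 4) + 15724 = -142 + 15724 = 15582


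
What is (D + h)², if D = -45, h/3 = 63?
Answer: 20736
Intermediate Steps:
h = 189 (h = 3*63 = 189)
(D + h)² = (-45 + 189)² = 144² = 20736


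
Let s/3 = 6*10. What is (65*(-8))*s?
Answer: -93600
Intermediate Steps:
s = 180 (s = 3*(6*10) = 3*60 = 180)
(65*(-8))*s = (65*(-8))*180 = -520*180 = -93600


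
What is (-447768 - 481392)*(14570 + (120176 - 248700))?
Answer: 105881498640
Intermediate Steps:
(-447768 - 481392)*(14570 + (120176 - 248700)) = -929160*(14570 - 128524) = -929160*(-113954) = 105881498640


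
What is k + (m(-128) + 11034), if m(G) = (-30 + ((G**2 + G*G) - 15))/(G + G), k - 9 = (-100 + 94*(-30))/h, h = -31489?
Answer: 87989987885/8061184 ≈ 10915.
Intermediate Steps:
k = 286321/31489 (k = 9 + (-100 + 94*(-30))/(-31489) = 9 + (-100 - 2820)*(-1/31489) = 9 - 2920*(-1/31489) = 9 + 2920/31489 = 286321/31489 ≈ 9.0927)
m(G) = (-45 + 2*G**2)/(2*G) (m(G) = (-30 + ((G**2 + G**2) - 15))/((2*G)) = (-30 + (2*G**2 - 15))*(1/(2*G)) = (-30 + (-15 + 2*G**2))*(1/(2*G)) = (-45 + 2*G**2)*(1/(2*G)) = (-45 + 2*G**2)/(2*G))
k + (m(-128) + 11034) = 286321/31489 + ((-128 - 45/2/(-128)) + 11034) = 286321/31489 + ((-128 - 45/2*(-1/128)) + 11034) = 286321/31489 + ((-128 + 45/256) + 11034) = 286321/31489 + (-32723/256 + 11034) = 286321/31489 + 2791981/256 = 87989987885/8061184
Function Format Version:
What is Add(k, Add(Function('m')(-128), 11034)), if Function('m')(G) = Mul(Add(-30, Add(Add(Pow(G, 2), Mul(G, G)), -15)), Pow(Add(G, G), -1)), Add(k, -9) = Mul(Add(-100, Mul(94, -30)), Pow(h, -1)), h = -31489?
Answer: Rational(87989987885, 8061184) ≈ 10915.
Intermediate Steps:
k = Rational(286321, 31489) (k = Add(9, Mul(Add(-100, Mul(94, -30)), Pow(-31489, -1))) = Add(9, Mul(Add(-100, -2820), Rational(-1, 31489))) = Add(9, Mul(-2920, Rational(-1, 31489))) = Add(9, Rational(2920, 31489)) = Rational(286321, 31489) ≈ 9.0927)
Function('m')(G) = Mul(Rational(1, 2), Pow(G, -1), Add(-45, Mul(2, Pow(G, 2)))) (Function('m')(G) = Mul(Add(-30, Add(Add(Pow(G, 2), Pow(G, 2)), -15)), Pow(Mul(2, G), -1)) = Mul(Add(-30, Add(Mul(2, Pow(G, 2)), -15)), Mul(Rational(1, 2), Pow(G, -1))) = Mul(Add(-30, Add(-15, Mul(2, Pow(G, 2)))), Mul(Rational(1, 2), Pow(G, -1))) = Mul(Add(-45, Mul(2, Pow(G, 2))), Mul(Rational(1, 2), Pow(G, -1))) = Mul(Rational(1, 2), Pow(G, -1), Add(-45, Mul(2, Pow(G, 2)))))
Add(k, Add(Function('m')(-128), 11034)) = Add(Rational(286321, 31489), Add(Add(-128, Mul(Rational(-45, 2), Pow(-128, -1))), 11034)) = Add(Rational(286321, 31489), Add(Add(-128, Mul(Rational(-45, 2), Rational(-1, 128))), 11034)) = Add(Rational(286321, 31489), Add(Add(-128, Rational(45, 256)), 11034)) = Add(Rational(286321, 31489), Add(Rational(-32723, 256), 11034)) = Add(Rational(286321, 31489), Rational(2791981, 256)) = Rational(87989987885, 8061184)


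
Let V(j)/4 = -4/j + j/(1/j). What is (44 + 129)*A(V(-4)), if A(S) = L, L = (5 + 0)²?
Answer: 4325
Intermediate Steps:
L = 25 (L = 5² = 25)
V(j) = -16/j + 4*j² (V(j) = 4*(-4/j + j/(1/j)) = 4*(-4/j + j*j) = 4*(-4/j + j²) = 4*(j² - 4/j) = -16/j + 4*j²)
A(S) = 25
(44 + 129)*A(V(-4)) = (44 + 129)*25 = 173*25 = 4325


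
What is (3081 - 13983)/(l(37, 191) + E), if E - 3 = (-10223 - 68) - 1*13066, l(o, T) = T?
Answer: 3634/7721 ≈ 0.47066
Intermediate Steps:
E = -23354 (E = 3 + ((-10223 - 68) - 1*13066) = 3 + (-10291 - 13066) = 3 - 23357 = -23354)
(3081 - 13983)/(l(37, 191) + E) = (3081 - 13983)/(191 - 23354) = -10902/(-23163) = -10902*(-1/23163) = 3634/7721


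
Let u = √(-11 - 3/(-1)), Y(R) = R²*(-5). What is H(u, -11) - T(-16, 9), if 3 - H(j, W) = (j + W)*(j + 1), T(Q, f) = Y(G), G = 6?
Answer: 202 + 20*I*√2 ≈ 202.0 + 28.284*I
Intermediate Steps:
Y(R) = -5*R²
T(Q, f) = -180 (T(Q, f) = -5*6² = -5*36 = -180)
u = 2*I*√2 (u = √(-11 - 3*(-1)) = √(-11 + 3) = √(-8) = 2*I*√2 ≈ 2.8284*I)
H(j, W) = 3 - (1 + j)*(W + j) (H(j, W) = 3 - (j + W)*(j + 1) = 3 - (W + j)*(1 + j) = 3 - (1 + j)*(W + j))
H(u, -11) - T(-16, 9) = (3 - 1*(-11) - 2*I*√2 - (2*I*√2)² - 1*(-11)*2*I*√2) - 1*(-180) = (3 + 11 - 2*I*√2 - 1*(-8) + 22*I*√2) + 180 = (3 + 11 - 2*I*√2 + 8 + 22*I*√2) + 180 = (22 + 20*I*√2) + 180 = 202 + 20*I*√2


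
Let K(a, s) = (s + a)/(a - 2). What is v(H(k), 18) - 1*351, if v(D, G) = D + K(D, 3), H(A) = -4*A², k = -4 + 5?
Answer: -2129/6 ≈ -354.83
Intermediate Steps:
K(a, s) = (a + s)/(-2 + a)
k = 1
v(D, G) = D + (3 + D)/(-2 + D) (v(D, G) = D + (D + 3)/(-2 + D) = D + (3 + D)/(-2 + D))
v(H(k), 18) - 1*351 = (3 + (-4*1²)² - (-4)*1²)/(-2 - 4*1²) - 1*351 = (3 + (-4*1)² - (-4))/(-2 - 4*1) - 351 = (3 + (-4)² - 1*(-4))/(-2 - 4) - 351 = (3 + 16 + 4)/(-6) - 351 = -⅙*23 - 351 = -23/6 - 351 = -2129/6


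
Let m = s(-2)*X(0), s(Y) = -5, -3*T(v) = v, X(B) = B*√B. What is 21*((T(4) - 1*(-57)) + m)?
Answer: 1169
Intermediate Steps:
X(B) = B^(3/2)
T(v) = -v/3
m = 0 (m = -5*0^(3/2) = -5*0 = 0)
21*((T(4) - 1*(-57)) + m) = 21*((-⅓*4 - 1*(-57)) + 0) = 21*((-4/3 + 57) + 0) = 21*(167/3 + 0) = 21*(167/3) = 1169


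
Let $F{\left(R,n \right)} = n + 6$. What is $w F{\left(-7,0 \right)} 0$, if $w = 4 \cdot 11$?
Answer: $0$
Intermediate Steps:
$w = 44$
$F{\left(R,n \right)} = 6 + n$
$w F{\left(-7,0 \right)} 0 = 44 \left(6 + 0\right) 0 = 44 \cdot 6 \cdot 0 = 264 \cdot 0 = 0$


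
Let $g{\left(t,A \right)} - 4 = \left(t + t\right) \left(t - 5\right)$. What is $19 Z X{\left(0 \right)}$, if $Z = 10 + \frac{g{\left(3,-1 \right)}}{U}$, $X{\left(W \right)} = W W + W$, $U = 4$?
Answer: $0$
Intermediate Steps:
$X{\left(W \right)} = W + W^{2}$ ($X{\left(W \right)} = W^{2} + W = W + W^{2}$)
$g{\left(t,A \right)} = 4 + 2 t \left(-5 + t\right)$ ($g{\left(t,A \right)} = 4 + \left(t + t\right) \left(t - 5\right) = 4 + 2 t \left(-5 + t\right)$)
$Z = 8$ ($Z = 10 + \frac{4 - 30 + 2 \cdot 3^{2}}{4} = 10 + \left(4 - 30 + 2 \cdot 9\right) \frac{1}{4} = 10 + \left(4 - 30 + 18\right) \frac{1}{4} = 10 - 2 = 8$)
$19 Z X{\left(0 \right)} = 19 \cdot 8 \cdot 0 \left(1 + 0\right) = 152 \cdot 0 \cdot 1 = 152 \cdot 0 = 0$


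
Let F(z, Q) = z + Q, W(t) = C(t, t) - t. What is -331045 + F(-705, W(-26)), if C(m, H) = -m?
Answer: -331698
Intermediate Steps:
W(t) = -2*t (W(t) = -t - t = -2*t)
F(z, Q) = Q + z
-331045 + F(-705, W(-26)) = -331045 + (-2*(-26) - 705) = -331045 + (52 - 705) = -331045 - 653 = -331698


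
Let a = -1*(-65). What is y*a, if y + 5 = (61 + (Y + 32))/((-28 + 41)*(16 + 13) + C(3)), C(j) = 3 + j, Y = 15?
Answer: -117455/383 ≈ -306.67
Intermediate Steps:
y = -1807/383 (y = -5 + (61 + (15 + 32))/((-28 + 41)*(16 + 13) + (3 + 3)) = -5 + (61 + 47)/(13*29 + 6) = -5 + 108/(377 + 6) = -5 + 108/383 = -1807/383 ≈ -4.7180)
a = 65
y*a = -1807/383*65 = -117455/383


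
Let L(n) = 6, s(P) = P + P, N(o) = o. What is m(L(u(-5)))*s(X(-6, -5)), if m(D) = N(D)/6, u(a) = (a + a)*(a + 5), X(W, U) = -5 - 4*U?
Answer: 30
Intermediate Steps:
u(a) = 2*a*(5 + a) (u(a) = (2*a)*(5 + a) = 2*a*(5 + a))
s(P) = 2*P
m(D) = D/6
m(L(u(-5)))*s(X(-6, -5)) = ((⅙)*6)*(2*(-5 - 4*(-5))) = 1*(2*(-5 + 20)) = 1*(2*15) = 1*30 = 30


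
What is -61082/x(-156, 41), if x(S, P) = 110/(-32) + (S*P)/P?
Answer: 977312/2551 ≈ 383.11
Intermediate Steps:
x(S, P) = -55/16 + S (x(S, P) = 110*(-1/32) + (P*S)/P = -55/16 + S)
-61082/x(-156, 41) = -61082/(-55/16 - 156) = -61082/(-2551/16) = -61082*(-16/2551) = 977312/2551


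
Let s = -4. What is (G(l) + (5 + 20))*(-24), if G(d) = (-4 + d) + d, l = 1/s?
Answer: -492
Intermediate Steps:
l = -¼ (l = 1/(-4) = 1*(-¼) = -¼ ≈ -0.25000)
G(d) = -4 + 2*d
(G(l) + (5 + 20))*(-24) = ((-4 + 2*(-¼)) + (5 + 20))*(-24) = ((-4 - ½) + 25)*(-24) = (-9/2 + 25)*(-24) = (41/2)*(-24) = -492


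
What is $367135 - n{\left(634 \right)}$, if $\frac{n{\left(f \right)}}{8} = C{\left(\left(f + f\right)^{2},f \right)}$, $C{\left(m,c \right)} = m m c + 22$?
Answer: $-13111617131591313$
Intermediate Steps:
$C{\left(m,c \right)} = 22 + c m^{2}$ ($C{\left(m,c \right)} = m^{2} c + 22 = c m^{2} + 22 = 22 + c m^{2}$)
$n{\left(f \right)} = 176 + 128 f^{5}$ ($n{\left(f \right)} = 8 \left(22 + f \left(\left(f + f\right)^{2}\right)^{2}\right) = 8 \left(22 + f \left(\left(2 f\right)^{2}\right)^{2}\right) = 8 \left(22 + f \left(4 f^{2}\right)^{2}\right) = 8 \left(22 + f 16 f^{4}\right) = 8 \left(22 + 16 f^{5}\right) = 176 + 128 f^{5}$)
$367135 - n{\left(634 \right)} = 367135 - \left(176 + 128 \cdot 634^{5}\right) = 367135 - \left(176 + 128 \cdot 102434508843424\right) = 367135 - \left(176 + 13111617131958272\right) = 367135 - 13111617131958448 = -13111617131591313$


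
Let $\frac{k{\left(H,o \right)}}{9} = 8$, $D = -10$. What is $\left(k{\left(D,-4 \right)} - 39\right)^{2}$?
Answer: $1089$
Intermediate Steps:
$k{\left(H,o \right)} = 72$ ($k{\left(H,o \right)} = 9 \cdot 8 = 72$)
$\left(k{\left(D,-4 \right)} - 39\right)^{2} = \left(72 - 39\right)^{2} = 33^{2} = 1089$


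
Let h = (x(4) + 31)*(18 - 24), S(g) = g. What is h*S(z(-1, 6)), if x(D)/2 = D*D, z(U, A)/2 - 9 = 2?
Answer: -8316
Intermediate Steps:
z(U, A) = 22 (z(U, A) = 18 + 2*2 = 18 + 4 = 22)
x(D) = 2*D² (x(D) = 2*(D*D) = 2*D²)
h = -378 (h = (2*4² + 31)*(18 - 24) = (2*16 + 31)*(-6) = (32 + 31)*(-6) = 63*(-6) = -378)
h*S(z(-1, 6)) = -378*22 = -8316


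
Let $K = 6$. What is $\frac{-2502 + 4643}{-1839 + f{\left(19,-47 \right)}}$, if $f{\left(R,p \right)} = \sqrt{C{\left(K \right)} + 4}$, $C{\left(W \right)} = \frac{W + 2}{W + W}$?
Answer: $- \frac{11811897}{10145749} - \frac{2141 \sqrt{42}}{10145749} \approx -1.1656$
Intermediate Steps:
$C{\left(W \right)} = \frac{2 + W}{2 W}$
$f{\left(R,p \right)} = \frac{\sqrt{42}}{3}$ ($f{\left(R,p \right)} = \sqrt{\frac{2 + 6}{2 \cdot 6} + 4} = \sqrt{\frac{1}{2} \cdot \frac{1}{6} \cdot 8 + 4} = \sqrt{\frac{2}{3} + 4} = \sqrt{\frac{14}{3}} = \frac{\sqrt{42}}{3}$)
$\frac{-2502 + 4643}{-1839 + f{\left(19,-47 \right)}} = \frac{-2502 + 4643}{-1839 + \frac{\sqrt{42}}{3}} = \frac{2141}{-1839 + \frac{\sqrt{42}}{3}}$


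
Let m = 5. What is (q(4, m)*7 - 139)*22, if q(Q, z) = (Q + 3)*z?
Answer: 2332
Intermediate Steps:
q(Q, z) = z*(3 + Q) (q(Q, z) = (3 + Q)*z = z*(3 + Q))
(q(4, m)*7 - 139)*22 = ((5*(3 + 4))*7 - 139)*22 = ((5*7)*7 - 139)*22 = (35*7 - 139)*22 = (245 - 139)*22 = 106*22 = 2332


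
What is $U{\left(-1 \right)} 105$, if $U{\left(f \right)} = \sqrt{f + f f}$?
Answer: $0$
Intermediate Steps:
$U{\left(f \right)} = \sqrt{f + f^{2}}$
$U{\left(-1 \right)} 105 = \sqrt{- (1 - 1)} 105 = \sqrt{\left(-1\right) 0} \cdot 105 = \sqrt{0} \cdot 105 = 0 \cdot 105 = 0$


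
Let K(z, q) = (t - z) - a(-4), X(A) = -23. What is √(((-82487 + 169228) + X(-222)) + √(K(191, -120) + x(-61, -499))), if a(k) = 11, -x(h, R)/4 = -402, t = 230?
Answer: √(86718 + 2*√409) ≈ 294.55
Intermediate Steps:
x(h, R) = 1608 (x(h, R) = -4*(-402) = 1608)
K(z, q) = 219 - z (K(z, q) = (230 - z) - 1*11 = (230 - z) - 11 = 219 - z)
√(((-82487 + 169228) + X(-222)) + √(K(191, -120) + x(-61, -499))) = √(((-82487 + 169228) - 23) + √((219 - 1*191) + 1608)) = √((86741 - 23) + √((219 - 191) + 1608)) = √(86718 + √(28 + 1608)) = √(86718 + √1636) = √(86718 + 2*√409)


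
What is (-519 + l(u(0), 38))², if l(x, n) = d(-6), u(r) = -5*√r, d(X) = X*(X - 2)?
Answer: 221841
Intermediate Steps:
d(X) = X*(-2 + X)
l(x, n) = 48 (l(x, n) = -6*(-2 - 6) = -6*(-8) = 48)
(-519 + l(u(0), 38))² = (-519 + 48)² = (-471)² = 221841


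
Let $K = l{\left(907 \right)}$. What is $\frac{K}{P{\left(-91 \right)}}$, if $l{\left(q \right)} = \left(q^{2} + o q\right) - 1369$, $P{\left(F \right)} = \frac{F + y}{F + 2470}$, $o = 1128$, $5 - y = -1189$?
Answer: $\frac{4387770504}{1103} \approx 3.978 \cdot 10^{6}$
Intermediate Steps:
$y = 1194$ ($y = 5 - -1189 = 5 + 1189 = 1194$)
$P{\left(F \right)} = \frac{1194 + F}{2470 + F}$ ($P{\left(F \right)} = \frac{F + 1194}{F + 2470} = \frac{1194 + F}{2470 + F}$)
$l{\left(q \right)} = -1369 + q^{2} + 1128 q$ ($l{\left(q \right)} = \left(q^{2} + 1128 q\right) - 1369 = -1369 + q^{2} + 1128 q$)
$K = 1844376$ ($K = -1369 + 907^{2} + 1128 \cdot 907 = -1369 + 822649 + 1023096 = 1844376$)
$\frac{K}{P{\left(-91 \right)}} = \frac{1844376}{\frac{1}{2470 - 91} \left(1194 - 91\right)} = \frac{1844376}{\frac{1}{2379} \cdot 1103} = \frac{1844376}{\frac{1103}{2379}} = 1844376 \cdot \frac{2379}{1103} = \frac{4387770504}{1103}$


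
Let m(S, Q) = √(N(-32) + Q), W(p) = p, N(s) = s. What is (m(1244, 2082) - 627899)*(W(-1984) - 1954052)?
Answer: 1228193048364 - 9780180*√82 ≈ 1.2281e+12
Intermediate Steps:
m(S, Q) = √(-32 + Q)
(m(1244, 2082) - 627899)*(W(-1984) - 1954052) = (√(-32 + 2082) - 627899)*(-1984 - 1954052) = (√2050 - 627899)*(-1956036) = (5*√82 - 627899)*(-1956036) = (-627899 + 5*√82)*(-1956036) = 1228193048364 - 9780180*√82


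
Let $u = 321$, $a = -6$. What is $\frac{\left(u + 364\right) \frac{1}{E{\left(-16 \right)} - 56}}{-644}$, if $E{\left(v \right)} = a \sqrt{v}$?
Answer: $\frac{685}{42688} - \frac{2055 i}{298816} \approx 0.016047 - 0.0068771 i$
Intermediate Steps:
$E{\left(v \right)} = - 6 \sqrt{v}$
$\frac{\left(u + 364\right) \frac{1}{E{\left(-16 \right)} - 56}}{-644} = \frac{\left(321 + 364\right) \frac{1}{- 6 \sqrt{-16} - 56}}{-644} = \frac{685}{- 6 \cdot 4 i - 56} \left(- \frac{1}{644}\right) = \frac{685}{- 24 i - 56} \left(- \frac{1}{644}\right) = \frac{685}{-56 - 24 i} \left(- \frac{1}{644}\right) = 685 \frac{-56 + 24 i}{3712} \left(- \frac{1}{644}\right) = \frac{685 \left(-56 + 24 i\right)}{3712} \left(- \frac{1}{644}\right) = - \frac{685 \left(-56 + 24 i\right)}{2390528}$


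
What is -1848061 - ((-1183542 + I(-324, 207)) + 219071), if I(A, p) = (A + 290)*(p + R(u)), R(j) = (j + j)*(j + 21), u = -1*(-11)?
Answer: -852616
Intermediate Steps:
u = 11
R(j) = 2*j*(21 + j) (R(j) = (2*j)*(21 + j) = 2*j*(21 + j))
I(A, p) = (290 + A)*(704 + p) (I(A, p) = (A + 290)*(p + 2*11*(21 + 11)) = (290 + A)*(p + 2*11*32) = (290 + A)*(p + 704) = (290 + A)*(704 + p))
-1848061 - ((-1183542 + I(-324, 207)) + 219071) = -1848061 - ((-1183542 + (204160 + 290*207 + 704*(-324) - 324*207)) + 219071) = -1848061 - ((-1183542 + (204160 + 60030 - 228096 - 67068)) + 219071) = -1848061 - ((-1183542 - 30974) + 219071) = -1848061 - (-1214516 + 219071) = -1848061 - 1*(-995445) = -1848061 + 995445 = -852616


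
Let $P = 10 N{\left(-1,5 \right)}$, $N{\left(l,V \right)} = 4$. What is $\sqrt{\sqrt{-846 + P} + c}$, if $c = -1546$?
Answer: $\sqrt{-1546 + i \sqrt{806}} \approx 0.361 + 39.321 i$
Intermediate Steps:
$P = 40$ ($P = 10 \cdot 4 = 40$)
$\sqrt{\sqrt{-846 + P} + c} = \sqrt{\sqrt{-846 + 40} - 1546} = \sqrt{\sqrt{-806} - 1546} = \sqrt{i \sqrt{806} - 1546} = \sqrt{-1546 + i \sqrt{806}}$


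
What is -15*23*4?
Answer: -1380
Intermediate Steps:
-15*23*4 = -345*4 = -1380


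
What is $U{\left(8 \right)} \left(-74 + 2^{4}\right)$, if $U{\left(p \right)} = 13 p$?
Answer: $-6032$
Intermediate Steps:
$U{\left(8 \right)} \left(-74 + 2^{4}\right) = 13 \cdot 8 \left(-74 + 2^{4}\right) = 104 \left(-74 + 16\right) = 104 \left(-58\right) = -6032$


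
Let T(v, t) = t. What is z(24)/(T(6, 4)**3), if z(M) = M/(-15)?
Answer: -1/40 ≈ -0.025000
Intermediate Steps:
z(M) = -M/15 (z(M) = M*(-1/15) = -M/15)
z(24)/(T(6, 4)**3) = (-1/15*24)/(4**3) = -8/5/64 = -8/5*1/64 = -1/40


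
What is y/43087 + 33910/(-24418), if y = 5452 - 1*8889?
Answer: -772502418/526049183 ≈ -1.4685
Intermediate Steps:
y = -3437 (y = 5452 - 8889 = -3437)
y/43087 + 33910/(-24418) = -3437/43087 + 33910/(-24418) = -3437*1/43087 + 33910*(-1/24418) = -3437/43087 - 16955/12209 = -772502418/526049183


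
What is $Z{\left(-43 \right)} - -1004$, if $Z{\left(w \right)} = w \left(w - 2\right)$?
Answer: $2939$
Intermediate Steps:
$Z{\left(w \right)} = w \left(-2 + w\right)$
$Z{\left(-43 \right)} - -1004 = - 43 \left(-2 - 43\right) - -1004 = \left(-43\right) \left(-45\right) + 1004 = 1935 + 1004 = 2939$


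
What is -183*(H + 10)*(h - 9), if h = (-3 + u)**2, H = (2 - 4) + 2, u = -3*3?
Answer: -247050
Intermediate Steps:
u = -9
H = 0 (H = -2 + 2 = 0)
h = 144 (h = (-3 - 9)**2 = (-12)**2 = 144)
-183*(H + 10)*(h - 9) = -183*(0 + 10)*(144 - 9) = -1830*135 = -183*1350 = -247050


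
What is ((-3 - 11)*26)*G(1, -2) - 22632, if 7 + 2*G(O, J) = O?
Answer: -21540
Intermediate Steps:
G(O, J) = -7/2 + O/2
((-3 - 11)*26)*G(1, -2) - 22632 = ((-3 - 11)*26)*(-7/2 + (½)*1) - 22632 = (-14*26)*(-7/2 + ½) - 22632 = -364*(-3) - 22632 = 1092 - 22632 = -21540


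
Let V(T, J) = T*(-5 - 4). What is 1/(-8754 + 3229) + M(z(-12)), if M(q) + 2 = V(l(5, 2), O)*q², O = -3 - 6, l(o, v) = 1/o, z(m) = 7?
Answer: -498356/5525 ≈ -90.200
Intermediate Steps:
O = -9
V(T, J) = -9*T (V(T, J) = T*(-9) = -9*T)
M(q) = -2 - 9*q²/5 (M(q) = -2 + (-9/5)*q² = -2 + (-9*⅕)*q² = -2 - 9*q²/5)
1/(-8754 + 3229) + M(z(-12)) = 1/(-8754 + 3229) + (-2 - 9/5*7²) = 1/(-5525) + (-2 - 9/5*49) = -1/5525 + (-2 - 441/5) = -1/5525 - 451/5 = -498356/5525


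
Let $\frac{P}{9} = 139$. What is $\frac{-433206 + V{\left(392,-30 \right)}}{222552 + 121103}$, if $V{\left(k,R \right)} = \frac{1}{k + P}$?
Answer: $- \frac{711757457}{564625165} \approx -1.2606$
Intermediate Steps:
$P = 1251$ ($P = 9 \cdot 139 = 1251$)
$V{\left(k,R \right)} = \frac{1}{1251 + k}$ ($V{\left(k,R \right)} = \frac{1}{k + 1251} = \frac{1}{1251 + k}$)
$\frac{-433206 + V{\left(392,-30 \right)}}{222552 + 121103} = \frac{-433206 + \frac{1}{1251 + 392}}{222552 + 121103} = \frac{-433206 + \frac{1}{1643}}{343655} = \left(-433206 + \frac{1}{1643}\right) \frac{1}{343655} = \left(- \frac{711757457}{1643}\right) \frac{1}{343655} = - \frac{711757457}{564625165}$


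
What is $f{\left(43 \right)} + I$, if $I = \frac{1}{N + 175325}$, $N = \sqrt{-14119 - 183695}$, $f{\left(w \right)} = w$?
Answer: $\frac{1321779473202}{30739053439} - \frac{i \sqrt{197814}}{30739053439} \approx 43.0 - 1.4469 \cdot 10^{-8} i$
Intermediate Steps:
$N = i \sqrt{197814}$ ($N = \sqrt{-197814} = i \sqrt{197814} \approx 444.76 i$)
$I = \frac{1}{175325 + i \sqrt{197814}}$ ($I = \frac{1}{i \sqrt{197814} + 175325} = \frac{1}{175325 + i \sqrt{197814}} \approx 5.7037 \cdot 10^{-6} - 1.447 \cdot 10^{-8} i$)
$f{\left(43 \right)} + I = 43 + \left(\frac{175325}{30739053439} - \frac{i \sqrt{197814}}{30739053439}\right) = \frac{1321779473202}{30739053439} - \frac{i \sqrt{197814}}{30739053439}$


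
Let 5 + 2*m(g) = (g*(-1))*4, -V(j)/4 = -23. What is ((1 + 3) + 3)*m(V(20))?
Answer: -2611/2 ≈ -1305.5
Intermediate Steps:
V(j) = 92 (V(j) = -4*(-23) = 92)
m(g) = -5/2 - 2*g (m(g) = -5/2 + ((g*(-1))*4)/2 = -5/2 + (-g*4)/2 = -5/2 + (-4*g)/2 = -5/2 - 2*g)
((1 + 3) + 3)*m(V(20)) = ((1 + 3) + 3)*(-5/2 - 2*92) = (4 + 3)*(-5/2 - 184) = 7*(-373/2) = -2611/2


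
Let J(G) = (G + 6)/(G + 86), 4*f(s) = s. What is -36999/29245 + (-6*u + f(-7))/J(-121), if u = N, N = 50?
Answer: -250494913/2690540 ≈ -93.102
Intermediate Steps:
f(s) = s/4
J(G) = (6 + G)/(86 + G)
u = 50
-36999/29245 + (-6*u + f(-7))/J(-121) = -36999/29245 + (-6*50 + (1/4)*(-7))/(((6 - 121)/(86 - 121))) = -36999*1/29245 + (-300 - 7/4)/((-115/(-35))) = -36999/29245 - 1207/(4*((-1/35*(-115)))) = -36999/29245 - 1207/(4*23/7) = -36999/29245 - 1207/4*7/23 = -36999/29245 - 8449/92 = -250494913/2690540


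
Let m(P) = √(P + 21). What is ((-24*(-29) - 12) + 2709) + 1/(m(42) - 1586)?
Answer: 8534523283/2515333 - 3*√7/2515333 ≈ 3393.0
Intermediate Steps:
m(P) = √(21 + P)
((-24*(-29) - 12) + 2709) + 1/(m(42) - 1586) = ((-24*(-29) - 12) + 2709) + 1/(√(21 + 42) - 1586) = ((696 - 12) + 2709) + 1/(√63 - 1586) = (684 + 2709) + 1/(3*√7 - 1586) = 3393 + 1/(-1586 + 3*√7)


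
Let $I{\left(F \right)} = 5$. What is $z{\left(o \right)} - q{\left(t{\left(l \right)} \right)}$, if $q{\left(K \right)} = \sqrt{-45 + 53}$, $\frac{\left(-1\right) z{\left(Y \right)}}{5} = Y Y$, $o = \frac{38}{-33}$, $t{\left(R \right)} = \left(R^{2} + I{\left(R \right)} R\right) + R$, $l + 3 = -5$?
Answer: $- \frac{7220}{1089} - 2 \sqrt{2} \approx -9.4584$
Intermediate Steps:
$l = -8$ ($l = -3 - 5 = -8$)
$t{\left(R \right)} = R^{2} + 6 R$ ($t{\left(R \right)} = \left(R^{2} + 5 R\right) + R = R^{2} + 6 R$)
$o = - \frac{38}{33}$ ($o = 38 \left(- \frac{1}{33}\right) = - \frac{38}{33} \approx -1.1515$)
$z{\left(Y \right)} = - 5 Y^{2}$ ($z{\left(Y \right)} = - 5 Y Y = - 5 Y^{2}$)
$q{\left(K \right)} = 2 \sqrt{2}$ ($q{\left(K \right)} = \sqrt{8} = 2 \sqrt{2}$)
$z{\left(o \right)} - q{\left(t{\left(l \right)} \right)} = - 5 \left(- \frac{38}{33}\right)^{2} - 2 \sqrt{2} = \left(-5\right) \frac{1444}{1089} - 2 \sqrt{2} = - \frac{7220}{1089} - 2 \sqrt{2}$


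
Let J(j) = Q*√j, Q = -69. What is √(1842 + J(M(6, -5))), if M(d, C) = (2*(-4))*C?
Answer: √(1842 - 138*√10) ≈ 37.491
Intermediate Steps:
M(d, C) = -8*C
J(j) = -69*√j
√(1842 + J(M(6, -5))) = √(1842 - 69*2*√10) = √(1842 - 138*√10)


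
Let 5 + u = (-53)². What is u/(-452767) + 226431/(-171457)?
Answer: -103001250005/77630071519 ≈ -1.3268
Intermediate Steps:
u = 2804 (u = -5 + (-53)² = -5 + 2809 = 2804)
u/(-452767) + 226431/(-171457) = 2804/(-452767) + 226431/(-171457) = 2804*(-1/452767) + 226431*(-1/171457) = -2804/452767 - 226431/171457 = -103001250005/77630071519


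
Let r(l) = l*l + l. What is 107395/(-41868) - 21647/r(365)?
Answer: -2542202441/932191020 ≈ -2.7271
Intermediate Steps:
r(l) = l + l² (r(l) = l² + l = l + l²)
107395/(-41868) - 21647/r(365) = 107395/(-41868) - 21647*1/(365*(1 + 365)) = 107395*(-1/41868) - 21647/(365*366) = -107395/41868 - 21647/133590 = -2542202441/932191020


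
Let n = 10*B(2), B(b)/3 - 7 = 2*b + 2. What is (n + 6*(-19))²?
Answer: 76176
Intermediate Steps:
B(b) = 27 + 6*b (B(b) = 21 + 3*(2*b + 2) = 21 + 3*(2 + 2*b) = 21 + (6 + 6*b) = 27 + 6*b)
n = 390 (n = 10*(27 + 6*2) = 10*(27 + 12) = 10*39 = 390)
(n + 6*(-19))² = (390 + 6*(-19))² = (390 - 114)² = 276² = 76176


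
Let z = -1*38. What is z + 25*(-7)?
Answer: -213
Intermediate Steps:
z = -38
z + 25*(-7) = -38 + 25*(-7) = -38 - 175 = -213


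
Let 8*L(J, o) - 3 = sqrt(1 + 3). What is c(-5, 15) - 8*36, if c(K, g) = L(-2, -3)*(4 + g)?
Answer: -2209/8 ≈ -276.13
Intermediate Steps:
L(J, o) = 5/8 (L(J, o) = 3/8 + sqrt(1 + 3)/8 = 3/8 + sqrt(4)/8 = 3/8 + (1/8)*2 = 3/8 + 1/4 = 5/8)
c(K, g) = 5/2 + 5*g/8 (c(K, g) = 5*(4 + g)/8 = 5/2 + 5*g/8)
c(-5, 15) - 8*36 = (5/2 + (5/8)*15) - 8*36 = (5/2 + 75/8) - 288 = 95/8 - 288 = -2209/8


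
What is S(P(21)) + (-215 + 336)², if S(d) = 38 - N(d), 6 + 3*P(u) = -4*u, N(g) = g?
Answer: 14709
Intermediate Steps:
P(u) = -2 - 4*u/3 (P(u) = -2 + (-4*u)/3 = -2 - 4*u/3)
S(d) = 38 - d
S(P(21)) + (-215 + 336)² = (38 - (-2 - 4/3*21)) + (-215 + 336)² = (38 - (-2 - 28)) + 121² = (38 - 1*(-30)) + 14641 = (38 + 30) + 14641 = 68 + 14641 = 14709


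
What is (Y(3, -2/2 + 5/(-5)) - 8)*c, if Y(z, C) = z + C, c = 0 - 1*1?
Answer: 7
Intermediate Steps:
c = -1 (c = 0 - 1 = -1)
Y(z, C) = C + z
(Y(3, -2/2 + 5/(-5)) - 8)*c = (((-2/2 + 5/(-5)) + 3) - 8)*(-1) = (((-2*½ + 5*(-⅕)) + 3) - 8)*(-1) = (((-1 - 1) + 3) - 8)*(-1) = ((-2 + 3) - 8)*(-1) = (1 - 8)*(-1) = -7*(-1) = 7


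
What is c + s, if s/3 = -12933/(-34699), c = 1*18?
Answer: 663381/34699 ≈ 19.118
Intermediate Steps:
c = 18
s = 38799/34699 (s = 3*(-12933/(-34699)) = 3*(-12933*(-1/34699)) = 3*(12933/34699) = 38799/34699 ≈ 1.1182)
c + s = 18 + 38799/34699 = 663381/34699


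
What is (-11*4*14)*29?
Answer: -17864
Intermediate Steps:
(-11*4*14)*29 = -44*14*29 = -616*29 = -17864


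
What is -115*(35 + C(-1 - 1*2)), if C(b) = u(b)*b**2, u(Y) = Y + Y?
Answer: 2185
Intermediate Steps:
u(Y) = 2*Y
C(b) = 2*b**3 (C(b) = (2*b)*b**2 = 2*b**3)
-115*(35 + C(-1 - 1*2)) = -115*(35 + 2*(-1 - 1*2)**3) = -115*(35 + 2*(-1 - 2)**3) = -115*(35 + 2*(-3)**3) = -115*(35 + 2*(-27)) = -115*(35 - 54) = -115*(-19) = 2185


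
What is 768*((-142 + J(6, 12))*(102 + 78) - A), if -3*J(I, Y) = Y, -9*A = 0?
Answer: -20183040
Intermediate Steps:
A = 0 (A = -⅑*0 = 0)
J(I, Y) = -Y/3
768*((-142 + J(6, 12))*(102 + 78) - A) = 768*((-142 - ⅓*12)*(102 + 78) - 1*0) = 768*((-142 - 4)*180 + 0) = 768*(-146*180 + 0) = 768*(-26280 + 0) = 768*(-26280) = -20183040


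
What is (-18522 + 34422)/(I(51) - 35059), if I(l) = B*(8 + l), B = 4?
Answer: -15900/34823 ≈ -0.45659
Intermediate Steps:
I(l) = 32 + 4*l (I(l) = 4*(8 + l) = 32 + 4*l)
(-18522 + 34422)/(I(51) - 35059) = (-18522 + 34422)/((32 + 4*51) - 35059) = 15900/((32 + 204) - 35059) = 15900/(236 - 35059) = 15900/(-34823) = 15900*(-1/34823) = -15900/34823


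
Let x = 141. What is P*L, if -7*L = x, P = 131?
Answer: -18471/7 ≈ -2638.7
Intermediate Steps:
L = -141/7 (L = -⅐*141 = -141/7 ≈ -20.143)
P*L = 131*(-141/7) = -18471/7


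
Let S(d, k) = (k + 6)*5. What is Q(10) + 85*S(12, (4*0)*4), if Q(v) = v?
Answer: 2560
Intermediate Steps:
S(d, k) = 30 + 5*k (S(d, k) = (6 + k)*5 = 30 + 5*k)
Q(10) + 85*S(12, (4*0)*4) = 10 + 85*(30 + 5*((4*0)*4)) = 10 + 85*(30 + 5*(0*4)) = 10 + 85*(30 + 5*0) = 10 + 85*(30 + 0) = 10 + 85*30 = 10 + 2550 = 2560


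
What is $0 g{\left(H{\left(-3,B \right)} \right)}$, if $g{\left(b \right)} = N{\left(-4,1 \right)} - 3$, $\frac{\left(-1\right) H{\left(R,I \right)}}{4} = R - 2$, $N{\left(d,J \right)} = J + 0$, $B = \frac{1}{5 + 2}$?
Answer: $0$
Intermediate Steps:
$B = \frac{1}{7} \approx 0.14286$
$N{\left(d,J \right)} = J$
$H{\left(R,I \right)} = 8 - 4 R$ ($H{\left(R,I \right)} = - 4 \left(R - 2\right) = - 4 \left(-2 + R\right) = 8 - 4 R$)
$g{\left(b \right)} = -2$ ($g{\left(b \right)} = 1 - 3 = -2$)
$0 g{\left(H{\left(-3,B \right)} \right)} = 0 \left(-2\right) = 0$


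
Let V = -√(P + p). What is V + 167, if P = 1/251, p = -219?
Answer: 167 - 2*I*√3449242/251 ≈ 167.0 - 14.799*I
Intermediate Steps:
P = 1/251 ≈ 0.0039841
V = -2*I*√3449242/251 (V = -√(1/251 - 219) = -√(-54968/251) = -2*I*√3449242/251 ≈ -14.799*I)
V + 167 = -2*I*√3449242/251 + 167 = 167 - 2*I*√3449242/251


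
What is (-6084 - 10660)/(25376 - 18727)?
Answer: -16744/6649 ≈ -2.5183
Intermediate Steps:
(-6084 - 10660)/(25376 - 18727) = -16744/6649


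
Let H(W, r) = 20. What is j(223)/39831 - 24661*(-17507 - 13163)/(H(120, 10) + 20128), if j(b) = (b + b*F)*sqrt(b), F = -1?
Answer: 378176435/10074 ≈ 37540.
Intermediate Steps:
j(b) = 0 (j(b) = (b + b*(-1))*sqrt(b) = (b - b)*sqrt(b) = 0*sqrt(b) = 0)
j(223)/39831 - 24661*(-17507 - 13163)/(H(120, 10) + 20128) = 0/39831 - 24661*(-17507 - 13163)/(20 + 20128) = 0*(1/39831) - 24661/(20148/(-30670)) = 0 - 24661/(20148*(-1/30670)) = 0 - 24661/(-10074/15335) = 0 - 24661*(-15335/10074) = 0 + 378176435/10074 = 378176435/10074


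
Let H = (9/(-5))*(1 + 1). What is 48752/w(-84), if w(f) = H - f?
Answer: 121880/201 ≈ 606.37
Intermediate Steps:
H = -18/5 (H = (9*(-⅕))*2 = -9/5*2 = -18/5 ≈ -3.6000)
w(f) = -18/5 - f
48752/w(-84) = 48752/(-18/5 - 1*(-84)) = 48752/(-18/5 + 84) = 48752/(402/5) = 48752*(5/402) = 121880/201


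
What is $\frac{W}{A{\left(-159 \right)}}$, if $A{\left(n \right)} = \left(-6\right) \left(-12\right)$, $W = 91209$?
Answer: $\frac{30403}{24} \approx 1266.8$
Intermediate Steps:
$A{\left(n \right)} = 72$
$\frac{W}{A{\left(-159 \right)}} = \frac{91209}{72} = 91209 \cdot \frac{1}{72} = \frac{30403}{24}$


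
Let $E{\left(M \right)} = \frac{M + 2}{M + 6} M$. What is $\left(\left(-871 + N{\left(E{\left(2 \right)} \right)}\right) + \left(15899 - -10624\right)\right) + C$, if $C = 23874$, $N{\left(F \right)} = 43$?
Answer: $49569$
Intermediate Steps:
$E{\left(M \right)} = \frac{M \left(2 + M\right)}{6 + M}$ ($E{\left(M \right)} = \frac{2 + M}{6 + M} M = \frac{M \left(2 + M\right)}{6 + M}$)
$\left(\left(-871 + N{\left(E{\left(2 \right)} \right)}\right) + \left(15899 - -10624\right)\right) + C = \left(\left(-871 + 43\right) + \left(15899 - -10624\right)\right) + 23874 = \left(-828 + \left(15899 + 10624\right)\right) + 23874 = \left(-828 + 26523\right) + 23874 = 25695 + 23874 = 49569$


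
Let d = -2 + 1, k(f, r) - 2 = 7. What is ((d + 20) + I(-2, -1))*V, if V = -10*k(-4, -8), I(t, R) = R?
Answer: -1620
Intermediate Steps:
k(f, r) = 9 (k(f, r) = 2 + 7 = 9)
d = -1
V = -90 (V = -10*9 = -90)
((d + 20) + I(-2, -1))*V = ((-1 + 20) - 1)*(-90) = (19 - 1)*(-90) = 18*(-90) = -1620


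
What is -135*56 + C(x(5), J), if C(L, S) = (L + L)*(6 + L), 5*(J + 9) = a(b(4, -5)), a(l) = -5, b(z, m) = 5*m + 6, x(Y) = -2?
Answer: -7576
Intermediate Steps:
b(z, m) = 6 + 5*m
J = -10 (J = -9 + (⅕)*(-5) = -9 - 1 = -10)
C(L, S) = 2*L*(6 + L) (C(L, S) = (2*L)*(6 + L) = 2*L*(6 + L))
-135*56 + C(x(5), J) = -135*56 + 2*(-2)*(6 - 2) = -7560 + 2*(-2)*4 = -7560 - 16 = -7576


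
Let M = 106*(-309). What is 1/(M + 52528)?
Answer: 1/19774 ≈ 5.0571e-5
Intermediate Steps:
M = -32754
1/(M + 52528) = 1/(-32754 + 52528) = 1/19774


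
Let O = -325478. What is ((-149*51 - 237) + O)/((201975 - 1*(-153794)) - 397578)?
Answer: 333314/41809 ≈ 7.9723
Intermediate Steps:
((-149*51 - 237) + O)/((201975 - 1*(-153794)) - 397578) = ((-149*51 - 237) - 325478)/((201975 - 1*(-153794)) - 397578) = ((-7599 - 237) - 325478)/((201975 + 153794) - 397578) = (-7836 - 325478)/(355769 - 397578) = -333314/(-41809) = -333314*(-1/41809) = 333314/41809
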